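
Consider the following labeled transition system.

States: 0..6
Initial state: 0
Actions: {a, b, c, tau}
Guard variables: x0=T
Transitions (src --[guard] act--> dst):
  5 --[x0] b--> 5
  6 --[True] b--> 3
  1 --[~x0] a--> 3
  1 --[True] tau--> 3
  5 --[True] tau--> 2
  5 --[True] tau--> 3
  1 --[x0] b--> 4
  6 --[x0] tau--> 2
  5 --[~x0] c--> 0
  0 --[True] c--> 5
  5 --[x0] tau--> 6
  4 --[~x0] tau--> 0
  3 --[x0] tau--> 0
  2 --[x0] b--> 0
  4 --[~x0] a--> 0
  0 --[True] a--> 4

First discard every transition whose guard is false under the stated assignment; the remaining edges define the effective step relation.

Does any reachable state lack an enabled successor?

Answer: DEADLOCK at state 4

Trace:
Reachable = {0,2,3,4,5,6}
  0: a→4  c→5  [deg 2]
  2: b→0  [deg 1]
  3: tau→0  [deg 1]
  4: ∅  [STUCK]
  5: b→5  tau→2  tau→3  tau→6  [deg 4]
  6: b→3  tau→2  [deg 2]
witness 4: a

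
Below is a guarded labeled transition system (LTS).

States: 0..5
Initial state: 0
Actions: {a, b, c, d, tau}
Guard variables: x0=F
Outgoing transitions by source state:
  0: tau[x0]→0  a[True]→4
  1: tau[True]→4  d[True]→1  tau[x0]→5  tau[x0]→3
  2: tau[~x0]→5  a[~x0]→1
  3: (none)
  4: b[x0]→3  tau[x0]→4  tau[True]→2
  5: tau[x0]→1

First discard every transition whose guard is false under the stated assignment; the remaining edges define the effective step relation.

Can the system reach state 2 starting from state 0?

Answer: REACHABLE

Working:
Guard filter leaves 6 enabled edge(s).
depth 0: {0}
depth 1: {4}  now seen {0,4}
depth 2: {2}  now seen {0,2,4}
depth 3: {1,5}  now seen {0,1,2,4,5}
Reachable = {0,1,2,4,5}
Path to 2: a·tau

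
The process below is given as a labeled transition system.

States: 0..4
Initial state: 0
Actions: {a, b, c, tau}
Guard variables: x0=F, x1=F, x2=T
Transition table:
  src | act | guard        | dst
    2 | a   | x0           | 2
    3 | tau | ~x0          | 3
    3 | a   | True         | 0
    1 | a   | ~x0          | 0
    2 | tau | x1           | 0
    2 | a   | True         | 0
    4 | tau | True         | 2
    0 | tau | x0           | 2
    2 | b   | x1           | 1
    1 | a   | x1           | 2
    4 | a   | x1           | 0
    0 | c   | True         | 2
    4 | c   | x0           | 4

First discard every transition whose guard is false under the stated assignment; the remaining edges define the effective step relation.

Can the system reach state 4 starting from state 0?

Answer: UNREACHABLE

Working:
6 transition(s) survive guard evaluation.
depth 0: {0}
depth 1: {2}  now seen {0,2}
Reach set: {0,2}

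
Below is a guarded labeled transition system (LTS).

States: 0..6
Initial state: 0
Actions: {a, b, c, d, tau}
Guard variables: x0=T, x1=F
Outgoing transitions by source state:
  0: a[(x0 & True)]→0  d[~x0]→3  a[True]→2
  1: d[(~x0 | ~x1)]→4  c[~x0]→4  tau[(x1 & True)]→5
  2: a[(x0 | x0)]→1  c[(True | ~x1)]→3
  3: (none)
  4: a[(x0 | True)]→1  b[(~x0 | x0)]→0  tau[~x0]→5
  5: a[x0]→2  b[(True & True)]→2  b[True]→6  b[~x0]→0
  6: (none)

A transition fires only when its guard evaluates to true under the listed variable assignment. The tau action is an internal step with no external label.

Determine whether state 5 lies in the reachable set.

After dropping false guards: 10 live edges.
L0 = {0}
L1 = {2}  total {0,2}
L2 = {1,3}  total {0,1,2,3}
L3 = {4}  total {0,1,2,3,4}
Reachable = {0,1,2,3,4}

Answer: UNREACHABLE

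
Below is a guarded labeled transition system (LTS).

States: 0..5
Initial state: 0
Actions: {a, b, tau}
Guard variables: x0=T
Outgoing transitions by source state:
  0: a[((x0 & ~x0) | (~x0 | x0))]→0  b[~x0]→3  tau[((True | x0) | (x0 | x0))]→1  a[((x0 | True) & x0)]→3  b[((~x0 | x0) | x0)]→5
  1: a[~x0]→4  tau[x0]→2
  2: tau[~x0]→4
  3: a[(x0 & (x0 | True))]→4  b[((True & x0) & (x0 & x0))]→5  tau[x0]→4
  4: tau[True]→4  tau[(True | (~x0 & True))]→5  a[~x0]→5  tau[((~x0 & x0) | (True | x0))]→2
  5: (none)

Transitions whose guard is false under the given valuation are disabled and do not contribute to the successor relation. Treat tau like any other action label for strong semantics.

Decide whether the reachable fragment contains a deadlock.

Reach set: {0,1,2,3,4,5}
  0: a→0  a→3  b→5  tau→1  [4 out]
  1: tau→2  [1 out]
  2: ∅  [no exit]
  3: a→4  b→5  tau→4  [3 out]
  4: tau→2  tau→4  tau→5  [3 out]
  5: ∅  [no exit]
trace reaching 2: tau·tau

Answer: DEADLOCK at state 2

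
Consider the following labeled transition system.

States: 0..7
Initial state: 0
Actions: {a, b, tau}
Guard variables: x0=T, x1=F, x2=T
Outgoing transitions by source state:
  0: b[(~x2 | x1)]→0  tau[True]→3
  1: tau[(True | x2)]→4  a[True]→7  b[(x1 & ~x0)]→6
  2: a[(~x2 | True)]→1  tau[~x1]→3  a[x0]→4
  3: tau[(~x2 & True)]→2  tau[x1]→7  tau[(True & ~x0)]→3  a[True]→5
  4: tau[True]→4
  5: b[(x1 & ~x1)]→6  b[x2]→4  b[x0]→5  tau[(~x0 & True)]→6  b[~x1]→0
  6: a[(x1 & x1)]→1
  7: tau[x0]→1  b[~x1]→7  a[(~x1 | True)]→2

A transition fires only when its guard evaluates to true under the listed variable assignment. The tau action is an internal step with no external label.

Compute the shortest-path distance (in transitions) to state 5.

Answer: 2

Analysis:
Breadth-first toward 5:
  L0 = {0}
  L1 = {3}
  L2 = {5}
5 enters at depth 2; path tau·a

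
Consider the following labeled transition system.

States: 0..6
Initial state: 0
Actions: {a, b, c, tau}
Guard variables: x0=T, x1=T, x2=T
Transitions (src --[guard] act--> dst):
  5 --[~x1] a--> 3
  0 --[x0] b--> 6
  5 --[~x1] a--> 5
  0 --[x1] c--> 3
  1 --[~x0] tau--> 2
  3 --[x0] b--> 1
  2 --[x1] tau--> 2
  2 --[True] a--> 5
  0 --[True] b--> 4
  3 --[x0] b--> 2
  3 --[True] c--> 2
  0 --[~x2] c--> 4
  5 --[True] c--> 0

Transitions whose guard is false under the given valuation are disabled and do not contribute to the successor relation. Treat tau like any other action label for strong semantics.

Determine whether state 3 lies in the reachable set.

Guard filter leaves 9 enabled edge(s).
L0 = {0}
L1 = {3,4,6}  now seen {0,3,4,6}
L2 = {1,2}  now seen {0,1,2,3,4,6}
L3 = {5}  now seen {0,1,2,3,4,5,6}
Reach set: {0,1,2,3,4,5,6}
trace reaching 3: c

Answer: REACHABLE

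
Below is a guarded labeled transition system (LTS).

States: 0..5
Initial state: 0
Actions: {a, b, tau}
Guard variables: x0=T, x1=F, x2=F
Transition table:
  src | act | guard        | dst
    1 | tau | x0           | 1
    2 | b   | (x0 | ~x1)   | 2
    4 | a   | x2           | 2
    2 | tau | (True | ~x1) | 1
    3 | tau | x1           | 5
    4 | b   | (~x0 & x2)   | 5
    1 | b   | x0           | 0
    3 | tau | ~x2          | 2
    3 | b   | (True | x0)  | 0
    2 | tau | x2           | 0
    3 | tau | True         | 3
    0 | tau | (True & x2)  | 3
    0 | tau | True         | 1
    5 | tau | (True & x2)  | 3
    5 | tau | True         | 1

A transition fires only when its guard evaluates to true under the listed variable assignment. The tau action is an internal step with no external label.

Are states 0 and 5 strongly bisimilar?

Bisimulation quotient by refinement:
  π0 = {{0,1,2,3,4,5}}
  π1 = {{0,5},{1,2,3},{4}}
  π2 = {{0,5},{1,3},{2},{4}}
  π3 = {{0,5},{1},{2},{3},{4}}
5 equivalence class(es) (converged in 4)
0∈{0,5}, 5∈{0,5}

Answer: BISIMILAR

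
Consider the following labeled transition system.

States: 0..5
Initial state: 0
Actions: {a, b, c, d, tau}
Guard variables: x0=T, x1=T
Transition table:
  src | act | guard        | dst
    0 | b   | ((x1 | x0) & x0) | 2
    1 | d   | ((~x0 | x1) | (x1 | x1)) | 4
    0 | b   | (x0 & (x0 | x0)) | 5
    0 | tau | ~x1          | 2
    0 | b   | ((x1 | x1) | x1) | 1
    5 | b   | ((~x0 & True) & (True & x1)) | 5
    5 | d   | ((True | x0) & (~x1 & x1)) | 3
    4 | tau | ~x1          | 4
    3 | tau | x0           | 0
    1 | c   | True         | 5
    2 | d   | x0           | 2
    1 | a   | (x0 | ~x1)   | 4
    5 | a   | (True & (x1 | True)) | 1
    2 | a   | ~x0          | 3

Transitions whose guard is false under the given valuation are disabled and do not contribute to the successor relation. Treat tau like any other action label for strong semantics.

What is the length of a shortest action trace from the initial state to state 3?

Layered search for 3:
  L0 = {0}
  L1 = {1,2,5}
  L2 = {4}
3 never appears.

Answer: UNREACHABLE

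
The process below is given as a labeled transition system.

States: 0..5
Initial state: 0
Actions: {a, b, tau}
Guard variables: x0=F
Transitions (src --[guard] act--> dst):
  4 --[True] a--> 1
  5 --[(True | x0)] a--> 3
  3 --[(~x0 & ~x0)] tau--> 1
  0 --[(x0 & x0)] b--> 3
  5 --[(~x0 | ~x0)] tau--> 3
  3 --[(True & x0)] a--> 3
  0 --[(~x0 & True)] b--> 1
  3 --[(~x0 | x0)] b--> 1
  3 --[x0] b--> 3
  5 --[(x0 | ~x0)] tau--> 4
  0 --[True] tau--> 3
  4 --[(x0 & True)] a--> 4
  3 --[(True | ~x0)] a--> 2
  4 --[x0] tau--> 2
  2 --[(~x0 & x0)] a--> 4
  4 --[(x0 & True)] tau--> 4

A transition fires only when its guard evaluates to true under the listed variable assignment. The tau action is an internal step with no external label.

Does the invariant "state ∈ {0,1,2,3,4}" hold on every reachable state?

Answer: INVARIANT HOLDS

Working:
Allowed set {0,1,2,3,4}
Reachable = {0,1,2,3}
  0: ✓
  1: ✓
  2: ✓
  3: ✓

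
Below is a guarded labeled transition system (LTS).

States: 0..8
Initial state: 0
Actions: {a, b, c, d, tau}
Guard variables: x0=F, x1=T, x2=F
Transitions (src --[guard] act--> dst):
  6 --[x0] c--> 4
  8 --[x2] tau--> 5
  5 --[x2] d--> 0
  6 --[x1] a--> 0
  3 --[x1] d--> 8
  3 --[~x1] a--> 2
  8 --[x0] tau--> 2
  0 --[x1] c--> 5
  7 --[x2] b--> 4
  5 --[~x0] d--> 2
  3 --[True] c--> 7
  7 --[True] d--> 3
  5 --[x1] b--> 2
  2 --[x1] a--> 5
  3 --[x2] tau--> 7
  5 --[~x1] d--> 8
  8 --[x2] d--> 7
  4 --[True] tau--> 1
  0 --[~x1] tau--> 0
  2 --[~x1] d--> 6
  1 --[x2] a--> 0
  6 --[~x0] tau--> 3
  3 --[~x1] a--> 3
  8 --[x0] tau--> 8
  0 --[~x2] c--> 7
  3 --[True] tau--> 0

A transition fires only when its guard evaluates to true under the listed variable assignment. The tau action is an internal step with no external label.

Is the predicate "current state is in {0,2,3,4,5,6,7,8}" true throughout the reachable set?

Safe = {0,2,3,4,5,6,7,8}
Reachable = {0,2,3,5,7,8}
  0: safe
  2: safe
  3: safe
  5: safe
  7: safe
  8: safe

Answer: INVARIANT HOLDS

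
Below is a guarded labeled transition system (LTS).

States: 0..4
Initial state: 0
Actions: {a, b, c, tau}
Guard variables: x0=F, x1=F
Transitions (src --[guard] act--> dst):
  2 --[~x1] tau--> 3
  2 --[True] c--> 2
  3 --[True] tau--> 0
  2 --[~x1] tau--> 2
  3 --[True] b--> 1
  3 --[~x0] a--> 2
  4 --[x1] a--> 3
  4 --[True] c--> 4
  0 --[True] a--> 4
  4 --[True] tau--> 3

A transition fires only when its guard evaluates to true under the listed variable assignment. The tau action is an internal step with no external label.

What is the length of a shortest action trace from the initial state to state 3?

Answer: 2

Analysis:
BFS to 3:
  Layer 0: {0}
  Layer 1: {4}
  Layer 2: {3}
3 enters at depth 2; path a·tau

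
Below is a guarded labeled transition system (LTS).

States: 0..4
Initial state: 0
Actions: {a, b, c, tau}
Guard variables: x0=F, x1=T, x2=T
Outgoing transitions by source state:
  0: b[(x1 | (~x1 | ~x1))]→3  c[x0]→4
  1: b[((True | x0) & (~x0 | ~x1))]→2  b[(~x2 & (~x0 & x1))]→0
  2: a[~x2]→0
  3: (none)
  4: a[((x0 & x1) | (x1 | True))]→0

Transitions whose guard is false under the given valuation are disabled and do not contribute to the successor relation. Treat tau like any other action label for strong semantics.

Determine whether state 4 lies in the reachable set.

Answer: UNREACHABLE

Working:
After dropping false guards: 3 live edges.
depth 0: {0}
depth 1: {3}  now seen {0,3}
Reachable = {0,3}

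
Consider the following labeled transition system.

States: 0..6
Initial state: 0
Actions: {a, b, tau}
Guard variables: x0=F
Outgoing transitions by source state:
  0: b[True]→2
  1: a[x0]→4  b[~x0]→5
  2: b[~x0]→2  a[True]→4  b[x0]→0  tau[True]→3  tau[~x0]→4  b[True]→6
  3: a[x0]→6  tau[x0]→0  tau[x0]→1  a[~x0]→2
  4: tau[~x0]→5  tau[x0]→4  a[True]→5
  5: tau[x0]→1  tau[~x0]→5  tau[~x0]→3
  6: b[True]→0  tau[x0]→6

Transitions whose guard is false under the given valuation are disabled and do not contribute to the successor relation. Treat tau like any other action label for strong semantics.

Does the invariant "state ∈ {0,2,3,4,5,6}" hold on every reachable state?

Inv-set: {0,2,3,4,5,6}
R = {0,2,3,4,5,6}
  0: ok
  2: ok
  3: ok
  4: ok
  5: ok
  6: ok

Answer: INVARIANT HOLDS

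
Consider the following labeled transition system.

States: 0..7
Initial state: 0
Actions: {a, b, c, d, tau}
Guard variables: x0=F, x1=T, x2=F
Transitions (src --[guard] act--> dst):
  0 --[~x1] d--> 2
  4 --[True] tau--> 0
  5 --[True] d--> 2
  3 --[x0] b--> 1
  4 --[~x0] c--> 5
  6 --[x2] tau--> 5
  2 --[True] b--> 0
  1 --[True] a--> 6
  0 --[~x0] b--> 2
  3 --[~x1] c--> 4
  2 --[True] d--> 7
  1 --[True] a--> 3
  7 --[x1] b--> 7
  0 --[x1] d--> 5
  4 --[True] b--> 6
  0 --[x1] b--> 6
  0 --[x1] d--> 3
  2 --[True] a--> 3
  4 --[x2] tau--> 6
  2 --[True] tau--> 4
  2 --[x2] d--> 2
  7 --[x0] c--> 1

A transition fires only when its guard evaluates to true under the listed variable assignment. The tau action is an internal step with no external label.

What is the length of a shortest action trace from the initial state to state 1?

Breadth-first toward 1:
  depth 0: {0}
  depth 1: {2,3,5,6}
  depth 2: {4,7}
1 never appears.

Answer: UNREACHABLE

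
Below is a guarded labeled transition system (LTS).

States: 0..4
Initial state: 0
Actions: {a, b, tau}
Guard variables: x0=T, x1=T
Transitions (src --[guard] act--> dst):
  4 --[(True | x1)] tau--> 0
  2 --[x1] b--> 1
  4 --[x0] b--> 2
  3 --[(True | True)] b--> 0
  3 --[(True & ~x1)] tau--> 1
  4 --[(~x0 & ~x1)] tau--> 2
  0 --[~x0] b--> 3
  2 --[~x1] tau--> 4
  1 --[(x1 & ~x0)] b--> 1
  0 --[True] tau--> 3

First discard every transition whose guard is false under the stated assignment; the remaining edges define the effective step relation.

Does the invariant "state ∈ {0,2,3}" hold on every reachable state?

Answer: INVARIANT HOLDS

Trace:
Safe = {0,2,3}
R = {0,3}
  0: ok
  3: ok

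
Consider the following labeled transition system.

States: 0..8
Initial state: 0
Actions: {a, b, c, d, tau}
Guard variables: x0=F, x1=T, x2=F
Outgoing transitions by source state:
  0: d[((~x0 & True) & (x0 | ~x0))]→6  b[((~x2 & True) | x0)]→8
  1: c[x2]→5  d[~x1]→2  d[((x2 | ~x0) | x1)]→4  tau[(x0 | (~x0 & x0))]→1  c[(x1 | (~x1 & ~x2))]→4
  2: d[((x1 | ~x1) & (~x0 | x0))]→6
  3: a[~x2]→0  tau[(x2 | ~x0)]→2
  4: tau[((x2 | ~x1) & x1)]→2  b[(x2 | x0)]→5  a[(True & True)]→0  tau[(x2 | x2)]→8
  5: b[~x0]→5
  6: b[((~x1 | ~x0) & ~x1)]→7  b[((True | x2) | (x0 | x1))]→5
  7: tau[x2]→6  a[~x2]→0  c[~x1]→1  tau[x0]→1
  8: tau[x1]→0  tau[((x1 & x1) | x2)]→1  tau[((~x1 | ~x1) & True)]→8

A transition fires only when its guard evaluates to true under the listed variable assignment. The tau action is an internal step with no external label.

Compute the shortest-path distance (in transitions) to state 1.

Answer: 2

Working:
BFS to 1:
  Layer 0: {0}
  Layer 1: {6,8}
  Layer 2: {1,5}
depth(1)=2, e.g. b·tau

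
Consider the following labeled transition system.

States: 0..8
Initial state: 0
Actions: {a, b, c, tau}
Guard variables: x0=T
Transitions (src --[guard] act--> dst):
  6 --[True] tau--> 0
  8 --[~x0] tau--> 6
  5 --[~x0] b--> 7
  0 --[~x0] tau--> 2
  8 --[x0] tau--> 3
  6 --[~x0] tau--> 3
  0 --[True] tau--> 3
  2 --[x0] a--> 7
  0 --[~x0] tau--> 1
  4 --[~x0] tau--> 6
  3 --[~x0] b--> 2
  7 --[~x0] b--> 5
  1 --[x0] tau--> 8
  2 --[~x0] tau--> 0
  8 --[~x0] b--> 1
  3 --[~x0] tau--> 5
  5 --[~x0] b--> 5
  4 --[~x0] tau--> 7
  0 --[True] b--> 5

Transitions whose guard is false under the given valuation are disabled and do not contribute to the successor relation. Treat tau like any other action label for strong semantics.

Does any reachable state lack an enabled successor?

R = {0,3,5}
  0: b→5  tau→3  [2 out]
  3: ∅  [no exit]
  5: ∅  [no exit]
Path to 3: tau

Answer: DEADLOCK at state 3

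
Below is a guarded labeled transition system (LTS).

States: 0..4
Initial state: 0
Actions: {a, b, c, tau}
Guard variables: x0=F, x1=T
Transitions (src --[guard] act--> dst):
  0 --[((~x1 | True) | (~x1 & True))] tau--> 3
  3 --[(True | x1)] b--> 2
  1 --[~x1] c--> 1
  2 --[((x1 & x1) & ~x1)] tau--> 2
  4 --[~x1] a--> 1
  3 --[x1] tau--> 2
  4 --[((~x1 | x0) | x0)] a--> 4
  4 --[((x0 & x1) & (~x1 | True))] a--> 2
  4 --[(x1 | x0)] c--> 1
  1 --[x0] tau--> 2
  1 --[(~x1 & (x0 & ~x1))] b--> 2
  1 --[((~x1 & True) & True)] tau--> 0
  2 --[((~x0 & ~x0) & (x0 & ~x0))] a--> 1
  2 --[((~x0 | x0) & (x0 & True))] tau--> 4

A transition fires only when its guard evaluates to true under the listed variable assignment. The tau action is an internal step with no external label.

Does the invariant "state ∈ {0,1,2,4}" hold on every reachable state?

Answer: INVARIANT VIOLATED at state 3

Working:
Inv-set: {0,1,2,4}
Reachable = {0,2,3}
  0: ok
  2: ok
  3: outside
counterexample path to 3: tau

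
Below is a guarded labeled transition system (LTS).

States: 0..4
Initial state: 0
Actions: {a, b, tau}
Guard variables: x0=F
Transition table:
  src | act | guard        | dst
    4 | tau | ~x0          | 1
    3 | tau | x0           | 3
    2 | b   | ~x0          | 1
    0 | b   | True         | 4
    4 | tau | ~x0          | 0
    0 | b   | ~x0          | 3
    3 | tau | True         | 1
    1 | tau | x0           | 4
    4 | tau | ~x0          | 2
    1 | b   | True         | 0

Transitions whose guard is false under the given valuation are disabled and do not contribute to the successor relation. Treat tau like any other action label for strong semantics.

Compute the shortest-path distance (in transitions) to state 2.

Breadth-first toward 2:
  depth 0: {0}
  depth 1: {3,4}
  depth 2: {1,2}
depth(2)=2, e.g. b·tau

Answer: 2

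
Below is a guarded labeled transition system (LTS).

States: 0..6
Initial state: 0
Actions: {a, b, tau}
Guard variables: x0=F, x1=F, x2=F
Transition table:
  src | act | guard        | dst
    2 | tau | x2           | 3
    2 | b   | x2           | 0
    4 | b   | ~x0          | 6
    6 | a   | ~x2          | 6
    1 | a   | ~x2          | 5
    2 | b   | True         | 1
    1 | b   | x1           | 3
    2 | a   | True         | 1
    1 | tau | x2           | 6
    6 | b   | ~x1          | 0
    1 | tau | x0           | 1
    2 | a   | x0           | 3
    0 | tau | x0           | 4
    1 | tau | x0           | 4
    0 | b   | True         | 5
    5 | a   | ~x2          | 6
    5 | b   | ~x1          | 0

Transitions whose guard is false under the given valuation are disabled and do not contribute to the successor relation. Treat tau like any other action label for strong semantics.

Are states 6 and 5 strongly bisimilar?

Refine partition for ~:
  P[0] = {{0,1,2,3,4,5,6}}
  P[1] = {{0,4},{1},{2,5,6},{3}}
  P[2] = {{0,4},{1},{2},{3},{5,6}}
stable after 3 split(s): 5 block(s)
6∈{5,6}, 5∈{5,6}

Answer: BISIMILAR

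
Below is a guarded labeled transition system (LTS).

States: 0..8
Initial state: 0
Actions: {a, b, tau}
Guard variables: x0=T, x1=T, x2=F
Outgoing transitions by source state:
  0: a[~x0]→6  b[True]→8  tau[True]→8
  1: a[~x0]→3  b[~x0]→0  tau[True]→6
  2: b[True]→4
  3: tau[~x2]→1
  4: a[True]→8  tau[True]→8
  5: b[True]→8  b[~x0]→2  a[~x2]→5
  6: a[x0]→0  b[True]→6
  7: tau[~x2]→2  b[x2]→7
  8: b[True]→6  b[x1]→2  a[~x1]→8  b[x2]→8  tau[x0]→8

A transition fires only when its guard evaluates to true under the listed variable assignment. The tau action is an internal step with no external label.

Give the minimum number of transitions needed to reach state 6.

Breadth-first toward 6:
  depth 0: {0}
  depth 1: {8}
  depth 2: {2,6}
depth(6)=2, e.g. b·b

Answer: 2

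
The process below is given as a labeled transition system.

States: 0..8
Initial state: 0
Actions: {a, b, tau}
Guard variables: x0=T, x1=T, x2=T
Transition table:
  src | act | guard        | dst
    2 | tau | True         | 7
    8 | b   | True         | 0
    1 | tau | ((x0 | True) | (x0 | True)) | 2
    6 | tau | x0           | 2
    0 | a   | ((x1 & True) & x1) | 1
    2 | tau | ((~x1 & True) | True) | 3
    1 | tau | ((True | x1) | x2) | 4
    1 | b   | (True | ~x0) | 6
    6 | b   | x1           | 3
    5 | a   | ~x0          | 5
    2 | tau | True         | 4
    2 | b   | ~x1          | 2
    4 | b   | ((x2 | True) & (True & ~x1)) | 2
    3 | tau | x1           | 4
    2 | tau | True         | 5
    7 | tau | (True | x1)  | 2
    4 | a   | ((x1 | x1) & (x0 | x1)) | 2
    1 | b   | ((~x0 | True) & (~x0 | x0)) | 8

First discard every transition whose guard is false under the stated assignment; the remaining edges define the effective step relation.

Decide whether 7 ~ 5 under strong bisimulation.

Answer: NOT BISIMILAR

Trace:
Bisimulation quotient by refinement:
  P[0] = {{0,1,2,3,4,5,6,7,8}}
  P[1] = {{0,4},{1,6},{2,3,7},{5},{8}}
  P[2] = {{0},{1},{2},{3},{4},{5},{6},{7},{8}}
stable after 3 split(s): 9 block(s)
class of 7: {7}; class of 5: {5}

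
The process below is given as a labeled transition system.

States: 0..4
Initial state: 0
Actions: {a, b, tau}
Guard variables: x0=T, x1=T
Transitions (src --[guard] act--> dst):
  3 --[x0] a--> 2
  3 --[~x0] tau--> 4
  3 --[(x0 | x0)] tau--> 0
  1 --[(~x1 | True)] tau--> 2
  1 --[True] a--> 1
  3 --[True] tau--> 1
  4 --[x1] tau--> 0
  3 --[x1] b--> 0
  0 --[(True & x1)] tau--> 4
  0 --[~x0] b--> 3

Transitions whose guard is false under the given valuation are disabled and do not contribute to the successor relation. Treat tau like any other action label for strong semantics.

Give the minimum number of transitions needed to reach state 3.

BFS to 3:
  depth 0: {0}
  depth 1: {4}
3 never appears.

Answer: UNREACHABLE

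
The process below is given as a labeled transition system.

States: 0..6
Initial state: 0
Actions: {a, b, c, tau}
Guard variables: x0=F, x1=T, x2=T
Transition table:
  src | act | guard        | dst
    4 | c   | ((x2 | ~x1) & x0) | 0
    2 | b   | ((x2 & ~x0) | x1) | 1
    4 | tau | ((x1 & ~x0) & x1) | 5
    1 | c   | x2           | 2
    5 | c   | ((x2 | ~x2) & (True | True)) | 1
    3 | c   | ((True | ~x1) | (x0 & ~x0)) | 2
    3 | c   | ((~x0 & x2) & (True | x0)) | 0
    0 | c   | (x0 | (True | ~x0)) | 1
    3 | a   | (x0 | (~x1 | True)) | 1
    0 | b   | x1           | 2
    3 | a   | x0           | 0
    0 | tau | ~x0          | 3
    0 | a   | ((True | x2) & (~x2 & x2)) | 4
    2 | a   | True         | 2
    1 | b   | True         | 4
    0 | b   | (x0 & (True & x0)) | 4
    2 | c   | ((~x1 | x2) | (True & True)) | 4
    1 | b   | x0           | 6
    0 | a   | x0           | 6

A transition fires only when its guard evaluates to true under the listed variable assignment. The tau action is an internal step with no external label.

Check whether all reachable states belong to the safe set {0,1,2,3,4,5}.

Answer: INVARIANT HOLDS

Analysis:
Inv-set: {0,1,2,3,4,5}
Reach set: {0,1,2,3,4,5}
  0: safe
  1: safe
  2: safe
  3: safe
  4: safe
  5: safe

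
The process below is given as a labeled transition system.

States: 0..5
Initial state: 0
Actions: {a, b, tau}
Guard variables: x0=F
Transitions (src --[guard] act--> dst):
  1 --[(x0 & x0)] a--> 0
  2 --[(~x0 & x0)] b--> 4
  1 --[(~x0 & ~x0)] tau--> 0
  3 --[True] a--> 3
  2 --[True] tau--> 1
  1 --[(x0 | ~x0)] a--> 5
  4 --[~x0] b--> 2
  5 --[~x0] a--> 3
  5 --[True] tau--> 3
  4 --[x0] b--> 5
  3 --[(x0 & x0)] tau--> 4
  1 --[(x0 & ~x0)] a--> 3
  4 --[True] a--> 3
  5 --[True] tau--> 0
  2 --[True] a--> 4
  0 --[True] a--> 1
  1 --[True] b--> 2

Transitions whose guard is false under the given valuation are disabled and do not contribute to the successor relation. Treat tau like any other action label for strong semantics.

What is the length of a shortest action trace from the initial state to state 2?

Answer: 2

Working:
Layered search for 2:
  depth 0: {0}
  depth 1: {1}
  depth 2: {2,5}
first hit 2 at d=2 via a·b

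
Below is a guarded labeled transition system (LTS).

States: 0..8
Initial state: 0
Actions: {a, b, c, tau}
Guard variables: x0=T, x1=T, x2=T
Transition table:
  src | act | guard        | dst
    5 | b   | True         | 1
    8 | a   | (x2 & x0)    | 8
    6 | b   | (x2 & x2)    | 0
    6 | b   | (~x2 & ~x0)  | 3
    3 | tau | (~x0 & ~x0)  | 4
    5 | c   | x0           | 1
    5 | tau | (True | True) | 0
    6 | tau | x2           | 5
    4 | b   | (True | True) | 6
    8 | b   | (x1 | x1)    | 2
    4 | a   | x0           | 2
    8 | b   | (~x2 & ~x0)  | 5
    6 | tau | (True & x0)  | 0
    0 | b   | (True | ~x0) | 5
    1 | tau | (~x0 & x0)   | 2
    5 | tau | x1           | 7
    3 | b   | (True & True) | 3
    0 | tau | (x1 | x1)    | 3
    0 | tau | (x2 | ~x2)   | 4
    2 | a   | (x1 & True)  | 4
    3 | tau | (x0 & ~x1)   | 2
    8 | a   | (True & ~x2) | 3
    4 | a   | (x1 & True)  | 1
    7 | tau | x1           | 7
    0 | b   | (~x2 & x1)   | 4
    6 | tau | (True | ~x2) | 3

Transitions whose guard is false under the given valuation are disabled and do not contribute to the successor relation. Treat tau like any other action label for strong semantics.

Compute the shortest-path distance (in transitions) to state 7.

BFS to 7:
  L0 = {0}
  L1 = {3,4,5}
  L2 = {1,2,6,7}
first hit 7 at d=2 via b·tau

Answer: 2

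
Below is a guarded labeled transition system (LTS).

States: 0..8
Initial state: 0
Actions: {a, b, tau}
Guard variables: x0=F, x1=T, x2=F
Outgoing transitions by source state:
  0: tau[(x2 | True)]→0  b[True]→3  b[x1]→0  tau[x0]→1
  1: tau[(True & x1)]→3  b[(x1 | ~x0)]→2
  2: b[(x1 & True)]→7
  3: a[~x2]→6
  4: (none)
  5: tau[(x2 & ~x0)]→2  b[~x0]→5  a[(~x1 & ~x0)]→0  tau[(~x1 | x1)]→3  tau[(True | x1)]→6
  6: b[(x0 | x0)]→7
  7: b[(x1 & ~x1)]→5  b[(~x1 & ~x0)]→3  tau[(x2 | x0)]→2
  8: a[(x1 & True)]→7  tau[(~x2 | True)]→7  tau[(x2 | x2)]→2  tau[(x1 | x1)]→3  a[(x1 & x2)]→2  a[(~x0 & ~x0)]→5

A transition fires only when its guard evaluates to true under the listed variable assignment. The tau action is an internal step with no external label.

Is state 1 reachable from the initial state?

Guard filter leaves 14 enabled edge(s).
depth 0: {0}
depth 1: {3}  now seen {0,3}
depth 2: {6}  now seen {0,3,6}
Reachable = {0,3,6}

Answer: UNREACHABLE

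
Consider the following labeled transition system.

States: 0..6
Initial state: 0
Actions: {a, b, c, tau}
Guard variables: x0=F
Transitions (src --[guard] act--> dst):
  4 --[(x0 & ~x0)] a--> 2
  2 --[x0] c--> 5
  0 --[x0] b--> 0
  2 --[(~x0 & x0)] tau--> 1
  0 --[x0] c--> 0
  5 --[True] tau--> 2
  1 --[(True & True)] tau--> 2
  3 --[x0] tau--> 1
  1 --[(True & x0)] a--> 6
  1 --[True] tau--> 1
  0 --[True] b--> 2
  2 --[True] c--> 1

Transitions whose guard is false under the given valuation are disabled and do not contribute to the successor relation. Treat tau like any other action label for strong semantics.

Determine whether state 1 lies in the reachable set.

Answer: REACHABLE

Trace:
Guard filter leaves 5 enabled edge(s).
L0 = {0}
L1 = {2}  now seen {0,2}
L2 = {1}  now seen {0,1,2}
R = {0,1,2}
Path to 1: b·c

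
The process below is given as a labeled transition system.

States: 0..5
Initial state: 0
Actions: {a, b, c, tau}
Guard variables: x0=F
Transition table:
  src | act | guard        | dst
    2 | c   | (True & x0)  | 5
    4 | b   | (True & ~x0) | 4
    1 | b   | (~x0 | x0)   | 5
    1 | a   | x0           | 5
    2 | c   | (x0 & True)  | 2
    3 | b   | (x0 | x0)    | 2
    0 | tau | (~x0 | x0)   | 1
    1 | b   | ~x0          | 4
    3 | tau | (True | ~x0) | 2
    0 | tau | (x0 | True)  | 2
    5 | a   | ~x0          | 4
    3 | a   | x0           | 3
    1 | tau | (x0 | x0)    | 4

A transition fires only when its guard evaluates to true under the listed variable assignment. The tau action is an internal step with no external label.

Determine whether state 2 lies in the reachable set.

7 transition(s) survive guard evaluation.
Layer 0: {0}
Layer 1: {1,2}  now seen {0,1,2}
Layer 2: {4,5}  now seen {0,1,2,4,5}
Reach set: {0,1,2,4,5}
trace reaching 2: tau

Answer: REACHABLE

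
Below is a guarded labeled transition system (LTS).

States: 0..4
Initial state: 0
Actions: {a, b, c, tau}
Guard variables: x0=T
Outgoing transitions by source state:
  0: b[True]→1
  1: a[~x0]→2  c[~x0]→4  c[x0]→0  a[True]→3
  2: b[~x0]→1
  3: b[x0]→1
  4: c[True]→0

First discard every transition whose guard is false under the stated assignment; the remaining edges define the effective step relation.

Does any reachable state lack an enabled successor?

Answer: DEADLOCK-FREE

Trace:
R = {0,1,3}
  0: b→1  [1 out]
  1: a→3  c→0  [2 out]
  3: b→1  [1 out]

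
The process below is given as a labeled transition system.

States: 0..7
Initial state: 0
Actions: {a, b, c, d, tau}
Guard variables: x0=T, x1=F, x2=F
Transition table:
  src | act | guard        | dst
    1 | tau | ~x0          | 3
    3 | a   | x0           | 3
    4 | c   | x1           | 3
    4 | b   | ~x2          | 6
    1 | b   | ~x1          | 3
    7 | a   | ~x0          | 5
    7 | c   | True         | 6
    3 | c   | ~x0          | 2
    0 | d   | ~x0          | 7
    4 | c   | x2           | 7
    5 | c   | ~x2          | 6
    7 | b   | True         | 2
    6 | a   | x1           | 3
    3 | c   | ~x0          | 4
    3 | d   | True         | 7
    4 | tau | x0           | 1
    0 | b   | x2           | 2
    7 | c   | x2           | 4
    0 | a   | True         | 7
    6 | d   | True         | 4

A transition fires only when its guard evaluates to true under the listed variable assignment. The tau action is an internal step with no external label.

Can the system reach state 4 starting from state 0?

Answer: REACHABLE

Trace:
After dropping false guards: 10 live edges.
Layer 0: {0}
Layer 1: {7}  cumulative {0,7}
Layer 2: {2,6}  cumulative {0,2,6,7}
Layer 3: {4}  cumulative {0,2,4,6,7}
Layer 4: {1}  cumulative {0,1,2,4,6,7}
Layer 5: {3}  cumulative {0,1,2,3,4,6,7}
R = {0,1,2,3,4,6,7}
witness 4: a·c·d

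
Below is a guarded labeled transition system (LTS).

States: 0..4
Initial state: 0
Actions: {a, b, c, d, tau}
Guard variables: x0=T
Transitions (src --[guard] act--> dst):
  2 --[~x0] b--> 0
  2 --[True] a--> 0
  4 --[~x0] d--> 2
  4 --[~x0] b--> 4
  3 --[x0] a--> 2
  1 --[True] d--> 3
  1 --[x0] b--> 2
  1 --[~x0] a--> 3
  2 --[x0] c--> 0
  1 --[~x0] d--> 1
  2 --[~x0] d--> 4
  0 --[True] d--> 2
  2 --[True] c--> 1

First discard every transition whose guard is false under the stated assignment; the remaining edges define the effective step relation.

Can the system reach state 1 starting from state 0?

Answer: REACHABLE

Trace:
7 transition(s) survive guard evaluation.
Layer 0: {0}
Layer 1: {2}  now seen {0,2}
Layer 2: {1}  now seen {0,1,2}
Layer 3: {3}  now seen {0,1,2,3}
R = {0,1,2,3}
witness 1: d·c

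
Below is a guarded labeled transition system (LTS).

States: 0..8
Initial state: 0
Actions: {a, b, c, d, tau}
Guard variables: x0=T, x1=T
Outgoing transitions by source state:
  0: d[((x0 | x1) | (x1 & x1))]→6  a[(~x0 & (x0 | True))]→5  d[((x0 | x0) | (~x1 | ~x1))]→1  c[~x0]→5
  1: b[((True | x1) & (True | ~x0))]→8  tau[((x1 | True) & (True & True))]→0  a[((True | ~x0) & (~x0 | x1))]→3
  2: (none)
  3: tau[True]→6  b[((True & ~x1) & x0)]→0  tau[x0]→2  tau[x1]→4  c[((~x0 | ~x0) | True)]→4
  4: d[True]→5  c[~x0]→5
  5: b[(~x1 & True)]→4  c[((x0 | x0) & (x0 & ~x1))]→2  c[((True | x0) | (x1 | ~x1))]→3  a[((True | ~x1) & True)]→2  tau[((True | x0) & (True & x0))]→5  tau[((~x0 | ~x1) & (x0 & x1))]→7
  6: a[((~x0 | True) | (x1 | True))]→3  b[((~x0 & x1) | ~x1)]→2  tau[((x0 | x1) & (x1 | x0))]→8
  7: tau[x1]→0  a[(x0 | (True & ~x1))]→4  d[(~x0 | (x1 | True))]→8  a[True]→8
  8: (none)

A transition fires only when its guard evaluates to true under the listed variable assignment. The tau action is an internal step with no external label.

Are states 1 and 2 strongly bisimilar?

Refine partition for ~:
  round 0: {{0,1,2,3,4,5,6,7,8}}
  round 1: {{0,4},{1},{2,8},{3},{5},{6},{7}}
  round 2: {{0},{1},{2,8},{3},{4},{5},{6},{7}}
stable after 3 split(s): 8 block(s)
class of 1: {1}; class of 2: {2,8}

Answer: NOT BISIMILAR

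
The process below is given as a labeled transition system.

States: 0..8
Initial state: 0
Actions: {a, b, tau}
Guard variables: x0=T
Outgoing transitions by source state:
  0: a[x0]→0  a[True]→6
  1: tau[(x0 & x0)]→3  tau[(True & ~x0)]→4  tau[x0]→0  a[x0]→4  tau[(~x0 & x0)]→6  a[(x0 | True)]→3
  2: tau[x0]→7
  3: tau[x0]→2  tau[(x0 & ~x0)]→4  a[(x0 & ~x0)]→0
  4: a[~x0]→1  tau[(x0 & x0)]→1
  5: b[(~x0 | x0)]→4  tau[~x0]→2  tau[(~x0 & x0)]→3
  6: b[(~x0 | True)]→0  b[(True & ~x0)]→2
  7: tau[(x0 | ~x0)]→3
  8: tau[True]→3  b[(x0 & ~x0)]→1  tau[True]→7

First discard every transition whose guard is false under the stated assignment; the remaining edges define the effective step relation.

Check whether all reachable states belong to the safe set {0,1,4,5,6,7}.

Answer: INVARIANT HOLDS

Trace:
Inv-set: {0,1,4,5,6,7}
Reach set: {0,6}
  0: ✓
  6: ✓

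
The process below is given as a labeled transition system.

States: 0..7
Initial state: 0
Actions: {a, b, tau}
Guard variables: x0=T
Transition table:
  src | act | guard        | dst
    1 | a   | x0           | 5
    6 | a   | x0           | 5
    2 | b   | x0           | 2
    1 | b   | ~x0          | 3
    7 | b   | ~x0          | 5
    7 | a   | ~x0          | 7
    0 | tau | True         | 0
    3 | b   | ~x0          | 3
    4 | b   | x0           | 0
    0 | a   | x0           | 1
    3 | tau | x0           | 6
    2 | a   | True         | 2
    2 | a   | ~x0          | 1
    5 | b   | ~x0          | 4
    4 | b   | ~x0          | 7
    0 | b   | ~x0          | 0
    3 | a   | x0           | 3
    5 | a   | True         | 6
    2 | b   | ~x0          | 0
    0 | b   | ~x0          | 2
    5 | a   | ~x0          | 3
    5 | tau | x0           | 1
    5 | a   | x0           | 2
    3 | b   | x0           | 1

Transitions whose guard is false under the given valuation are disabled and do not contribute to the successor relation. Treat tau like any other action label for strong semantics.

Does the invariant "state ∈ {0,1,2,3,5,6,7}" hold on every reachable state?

Answer: INVARIANT HOLDS

Trace:
Inv-set: {0,1,2,3,5,6,7}
R = {0,1,2,5,6}
  0: safe
  1: safe
  2: safe
  5: safe
  6: safe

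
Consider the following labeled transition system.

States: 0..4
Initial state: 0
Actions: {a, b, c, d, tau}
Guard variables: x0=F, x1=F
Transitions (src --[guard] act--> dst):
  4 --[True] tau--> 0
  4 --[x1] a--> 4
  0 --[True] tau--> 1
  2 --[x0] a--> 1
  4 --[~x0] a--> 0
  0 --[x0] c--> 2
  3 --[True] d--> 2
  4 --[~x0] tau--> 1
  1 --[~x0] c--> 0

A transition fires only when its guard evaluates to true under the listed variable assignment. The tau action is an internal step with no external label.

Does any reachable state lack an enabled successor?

Answer: DEADLOCK-FREE

Analysis:
R = {0,1}
  0: tau→1  [1 out]
  1: c→0  [1 out]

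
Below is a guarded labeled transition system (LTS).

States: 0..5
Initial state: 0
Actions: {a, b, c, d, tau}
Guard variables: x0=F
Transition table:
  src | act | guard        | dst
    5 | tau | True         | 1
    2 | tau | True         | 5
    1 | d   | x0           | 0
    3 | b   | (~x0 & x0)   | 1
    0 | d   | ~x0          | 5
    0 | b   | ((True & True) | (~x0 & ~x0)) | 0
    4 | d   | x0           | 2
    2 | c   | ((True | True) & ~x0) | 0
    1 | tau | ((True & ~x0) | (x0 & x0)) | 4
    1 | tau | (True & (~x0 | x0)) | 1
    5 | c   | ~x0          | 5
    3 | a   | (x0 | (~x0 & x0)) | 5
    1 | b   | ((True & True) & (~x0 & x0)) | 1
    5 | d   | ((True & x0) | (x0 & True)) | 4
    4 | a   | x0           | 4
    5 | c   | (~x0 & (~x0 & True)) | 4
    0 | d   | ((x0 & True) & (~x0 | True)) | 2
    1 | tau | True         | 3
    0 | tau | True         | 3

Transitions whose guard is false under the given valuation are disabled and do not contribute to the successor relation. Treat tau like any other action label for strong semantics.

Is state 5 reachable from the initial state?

Answer: REACHABLE

Trace:
After dropping false guards: 11 live edges.
Layer 0: {0}
Layer 1: {3,5}  cumulative {0,3,5}
Layer 2: {1,4}  cumulative {0,1,3,4,5}
Reach set: {0,1,3,4,5}
trace reaching 5: d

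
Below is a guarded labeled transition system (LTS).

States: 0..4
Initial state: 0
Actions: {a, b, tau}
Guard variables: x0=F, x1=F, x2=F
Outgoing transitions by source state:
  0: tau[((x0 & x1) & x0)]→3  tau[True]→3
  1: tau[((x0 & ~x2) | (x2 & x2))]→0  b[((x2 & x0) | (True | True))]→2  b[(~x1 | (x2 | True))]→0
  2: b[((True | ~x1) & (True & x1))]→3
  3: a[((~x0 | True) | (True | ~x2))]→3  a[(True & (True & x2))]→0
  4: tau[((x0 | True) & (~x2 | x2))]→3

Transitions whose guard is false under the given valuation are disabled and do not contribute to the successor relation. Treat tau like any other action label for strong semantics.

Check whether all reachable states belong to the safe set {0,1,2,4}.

Safe = {0,1,2,4}
R = {0,3}
  0: ok
  3: VIOLATES
counterexample path to 3: tau

Answer: INVARIANT VIOLATED at state 3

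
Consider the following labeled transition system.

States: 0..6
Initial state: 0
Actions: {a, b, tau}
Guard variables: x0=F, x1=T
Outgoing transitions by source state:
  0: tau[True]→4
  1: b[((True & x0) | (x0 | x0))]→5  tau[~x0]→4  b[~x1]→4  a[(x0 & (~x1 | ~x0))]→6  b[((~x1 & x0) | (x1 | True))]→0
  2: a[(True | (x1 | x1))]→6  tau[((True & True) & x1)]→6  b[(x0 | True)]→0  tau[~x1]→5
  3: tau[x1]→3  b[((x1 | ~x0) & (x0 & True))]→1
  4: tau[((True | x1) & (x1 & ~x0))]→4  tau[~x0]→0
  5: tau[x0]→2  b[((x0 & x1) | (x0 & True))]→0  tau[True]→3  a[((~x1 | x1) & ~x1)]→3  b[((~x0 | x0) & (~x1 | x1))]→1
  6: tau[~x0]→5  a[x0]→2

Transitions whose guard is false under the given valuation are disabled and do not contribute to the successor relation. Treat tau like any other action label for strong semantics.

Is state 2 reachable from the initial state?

12 transition(s) survive guard evaluation.
L0 = {0}
L1 = {4}  cumulative {0,4}
Reach set: {0,4}

Answer: UNREACHABLE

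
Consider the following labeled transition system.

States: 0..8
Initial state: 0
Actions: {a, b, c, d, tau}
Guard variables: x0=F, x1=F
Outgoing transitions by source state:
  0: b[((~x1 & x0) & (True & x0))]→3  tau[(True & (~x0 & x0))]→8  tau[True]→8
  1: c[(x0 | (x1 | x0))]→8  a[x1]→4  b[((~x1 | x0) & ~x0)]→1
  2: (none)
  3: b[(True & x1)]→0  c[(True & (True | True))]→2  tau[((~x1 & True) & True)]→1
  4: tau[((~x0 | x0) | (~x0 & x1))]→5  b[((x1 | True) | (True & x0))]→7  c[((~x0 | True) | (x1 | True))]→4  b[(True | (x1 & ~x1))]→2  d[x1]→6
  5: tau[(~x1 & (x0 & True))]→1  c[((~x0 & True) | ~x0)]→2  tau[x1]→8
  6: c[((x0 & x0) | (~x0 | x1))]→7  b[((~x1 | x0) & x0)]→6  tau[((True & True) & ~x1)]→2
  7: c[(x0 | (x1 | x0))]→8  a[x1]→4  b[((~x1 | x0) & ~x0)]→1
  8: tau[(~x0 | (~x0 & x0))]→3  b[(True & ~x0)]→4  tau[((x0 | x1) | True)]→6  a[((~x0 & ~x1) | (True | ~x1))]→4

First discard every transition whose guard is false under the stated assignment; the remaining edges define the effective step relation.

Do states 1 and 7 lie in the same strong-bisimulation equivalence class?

Answer: BISIMILAR

Working:
Refine partition for ~:
  round 0: {{0,1,2,3,4,5,6,7,8}}
  round 1: {{0},{1,7},{2},{3,6},{4},{5},{8}}
  round 2: {{0},{1,7},{2},{3},{4},{5},{6},{8}}
8 equivalence class(es) (converged in 3)
class of 1: {1,7}; class of 7: {1,7}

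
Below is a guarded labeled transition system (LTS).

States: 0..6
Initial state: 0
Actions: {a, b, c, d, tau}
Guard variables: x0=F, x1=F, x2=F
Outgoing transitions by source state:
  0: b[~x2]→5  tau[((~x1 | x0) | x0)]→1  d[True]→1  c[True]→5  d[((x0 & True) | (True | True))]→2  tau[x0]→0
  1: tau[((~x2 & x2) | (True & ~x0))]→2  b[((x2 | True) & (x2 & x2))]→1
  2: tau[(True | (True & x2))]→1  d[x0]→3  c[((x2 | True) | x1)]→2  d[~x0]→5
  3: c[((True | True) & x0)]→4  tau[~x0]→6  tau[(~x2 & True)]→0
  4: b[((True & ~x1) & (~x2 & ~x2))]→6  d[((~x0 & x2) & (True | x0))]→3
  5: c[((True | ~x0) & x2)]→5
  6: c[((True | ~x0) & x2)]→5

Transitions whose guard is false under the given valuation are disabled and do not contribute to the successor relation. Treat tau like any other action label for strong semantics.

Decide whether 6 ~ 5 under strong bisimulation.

Refine partition for ~:
  round 0: {{0,1,2,3,4,5,6}}
  round 1: {{0},{1,3},{2},{4},{5,6}}
  round 2: {{0},{1},{2},{3},{4},{5,6}}
stable after 3 split(s): 6 block(s)
class of 6: {5,6}; class of 5: {5,6}

Answer: BISIMILAR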